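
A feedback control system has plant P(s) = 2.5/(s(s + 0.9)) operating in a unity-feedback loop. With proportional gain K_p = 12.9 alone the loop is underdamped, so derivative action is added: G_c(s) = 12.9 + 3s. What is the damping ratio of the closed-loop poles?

ζ = 0.74

Forward path: (12.9 + 3s)·2.5/(s(s+0.9)). The closed-loop characteristic equation is s² + (0.9 + 2.5·3)s + 2.5·12.9 = 0.
That is s² + 8.4s + 32.25 = 0, so ω_n = 5.679 rad/s and ζ = 8.4/(2·5.679) = 0.7396.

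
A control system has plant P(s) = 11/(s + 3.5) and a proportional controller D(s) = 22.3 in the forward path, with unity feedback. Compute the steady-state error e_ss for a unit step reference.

The loop is type 0. Static position error constant K_pos = D(0)·P(0) = 22.3·3.143 = 70.09.
Steady-state error to a unit step: e_ss = 1/(1+K_pos) = 1/71.09 = 0.0141.

0.0141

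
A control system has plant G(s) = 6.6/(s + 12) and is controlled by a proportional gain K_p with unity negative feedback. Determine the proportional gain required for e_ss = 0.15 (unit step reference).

K_p = 10.3

The loop is type 0, so e_ss(step) = 1/(1 + K_pos) with K_pos = K_p·G(0).
G(0) = 0.55. Require 1/(1 + K_p·0.55) = 0.15, so 1 + 0.55·K_p = 6.667.
K_p = (6.667 − 1)/0.55 = 10.3.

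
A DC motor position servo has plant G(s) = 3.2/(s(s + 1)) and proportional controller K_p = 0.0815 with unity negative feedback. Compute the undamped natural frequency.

The closed-loop denominator is s(s+1) + 0.0815·3.2 = s² + 1s + 0.2608.
So ω_n² = 0.2608 ⇒ ω_n = 0.5107 rad/s, and ζ = 1/(2ω_n) = 0.979.

ω_n = 0.511 rad/s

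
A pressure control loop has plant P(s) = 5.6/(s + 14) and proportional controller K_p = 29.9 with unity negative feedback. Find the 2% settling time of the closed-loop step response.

Closed-loop transfer function: T(s) = K_p·P(s)/(1 + K_p·P(s)) = 167.4/(s + 14 + 167.4) = 167.4/(s + 181.4).
Time constant τ = 1/181.4 = 0.005511 s, so the 2% settling time is about 4τ = 0.022 s.

T_s ≈ 0.022 s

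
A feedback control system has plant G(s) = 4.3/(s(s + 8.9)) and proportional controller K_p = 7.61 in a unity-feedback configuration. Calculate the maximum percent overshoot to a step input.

2.05%

The closed-loop denominator s² + 8.9s + 32.72 gives ω_n = √32.72 = 5.72 and ζ = 8.9/(2ω_n) = 0.7779.
%OS = 100·exp(−πζ/√(1−ζ²)) = 100·exp(−π·0.7779/√0.3948) = 2.05%.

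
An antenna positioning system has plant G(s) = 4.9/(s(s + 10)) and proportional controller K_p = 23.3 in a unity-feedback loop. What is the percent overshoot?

Closed-loop characteristic equation: s² + 10s + 114.2 = 0, so ω_n = 10.69 rad/s and ζ = 10/(2·10.69) = 0.4679.
%OS = 100·exp(−πζ/√(1−ζ²)) = 100·exp(−π·0.4679/√0.781) = 18.9%.

18.9%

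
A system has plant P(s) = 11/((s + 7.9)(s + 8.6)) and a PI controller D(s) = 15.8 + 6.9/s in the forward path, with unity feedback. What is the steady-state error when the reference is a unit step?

The open loop D(s)P(s) has a pole at the origin (type 1), so the static position error constant is infinite and e_ss = 1/(1+∞) = 0.

0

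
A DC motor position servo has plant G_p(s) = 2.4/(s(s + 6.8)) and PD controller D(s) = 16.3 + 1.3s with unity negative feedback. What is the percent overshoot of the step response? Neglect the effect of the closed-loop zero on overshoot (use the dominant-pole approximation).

1.67%

Forward path: (16.3 + 1.3s)·2.4/(s(s+6.8)). The closed-loop characteristic equation is s² + (6.8 + 2.4·1.3)s + 2.4·16.3 = 0.
That is s² + 9.92s + 39.12 = 0, so ω_n = 6.255 rad/s and ζ = 9.92/(2·6.255) = 0.793.
%OS = 100·exp(−πζ/√(1−ζ²)) = 1.67%.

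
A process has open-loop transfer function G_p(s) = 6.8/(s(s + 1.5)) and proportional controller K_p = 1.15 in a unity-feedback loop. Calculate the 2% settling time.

T_s ≈ 5.33 s

The closed-loop denominator s² + 1.5s + 7.82 gives ω_n = √7.82 = 2.796 and ζ = 1.5/(2ω_n) = 0.2682.
2% settling time T_s ≈ 4/(ζω_n) = 4/0.75 = 5.33 s.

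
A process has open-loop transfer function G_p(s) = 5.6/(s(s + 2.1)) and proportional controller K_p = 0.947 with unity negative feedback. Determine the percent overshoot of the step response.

20%

Closed-loop characteristic equation: s² + 2.1s + 5.303 = 0, so ω_n = 2.303 rad/s and ζ = 2.1/(2·2.303) = 0.456.
%OS = 100·exp(−πζ/√(1−ζ²)) = 100·exp(−π·0.456/√0.7921) = 20%.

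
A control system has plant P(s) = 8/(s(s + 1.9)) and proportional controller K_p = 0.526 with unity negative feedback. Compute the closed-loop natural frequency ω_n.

ω_n = 2.05 rad/s

The closed-loop denominator is s(s+1.9) + 0.526·8 = s² + 1.9s + 4.208.
Matching s² + 2ζω_n s + ω_n²: ω_n = √4.208 = 2.051 rad/s and 2ζω_n = 1.9, so ζ = 1.9/(2·2.051) = 0.463.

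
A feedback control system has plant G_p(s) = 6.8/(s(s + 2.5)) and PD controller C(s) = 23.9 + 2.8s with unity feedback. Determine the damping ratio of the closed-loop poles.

Forward path: (23.9 + 2.8s)·6.8/(s(s+2.5)). The closed-loop characteristic equation is s² + (2.5 + 6.8·2.8)s + 6.8·23.9 = 0.
That is s² + 21.54s + 162.5 = 0, so ω_n = 12.75 rad/s and ζ = 21.54/(2·12.75) = 0.8448.

ζ = 0.845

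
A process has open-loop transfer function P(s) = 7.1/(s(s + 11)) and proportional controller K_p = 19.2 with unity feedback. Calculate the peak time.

T_p = 0.305 s

Closed-loop characteristic equation: s² + 11s + 136.3 = 0, so ω_n = 11.68 rad/s and ζ = 11/(2·11.68) = 0.4711.
Damped frequency ω_d = ω_n√(1−ζ²) = 10.3 rad/s, so peak time T_p = π/ω_d = 0.305 s.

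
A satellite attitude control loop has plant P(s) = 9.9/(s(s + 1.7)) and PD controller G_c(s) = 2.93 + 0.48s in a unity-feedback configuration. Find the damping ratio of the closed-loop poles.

ζ = 0.599

Forward path: (2.93 + 0.48s)·9.9/(s(s+1.7)). The closed-loop characteristic equation is s² + (1.7 + 9.9·0.48)s + 9.9·2.93 = 0.
That is s² + 6.452s + 29.01 = 0, so ω_n = 5.386 rad/s and ζ = 6.452/(2·5.386) = 0.599.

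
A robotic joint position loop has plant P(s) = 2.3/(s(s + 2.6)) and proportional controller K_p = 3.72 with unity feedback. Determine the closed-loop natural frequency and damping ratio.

ω_n = 2.93 rad/s, ζ = 0.444

With unity feedback the closed-loop characteristic equation is s² + 2.6s + 3.72·2.3 = s² + 2.6s + 8.556 = 0.
So ω_n² = 8.556 ⇒ ω_n = 2.925 rad/s, and ζ = 2.6/(2ω_n) = 0.444.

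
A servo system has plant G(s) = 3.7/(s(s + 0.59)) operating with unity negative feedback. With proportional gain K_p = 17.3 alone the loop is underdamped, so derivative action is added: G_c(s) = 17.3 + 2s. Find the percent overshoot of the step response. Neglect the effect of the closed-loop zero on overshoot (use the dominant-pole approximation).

Forward path: (17.3 + 2s)·3.7/(s(s+0.59)). The closed-loop characteristic equation is s² + (0.59 + 3.7·2)s + 3.7·17.3 = 0.
That is s² + 7.99s + 64.01 = 0, so ω_n = 8.001 rad/s and ζ = 7.99/(2·8.001) = 0.4993.
%OS = 100·exp(−πζ/√(1−ζ²)) = 16.4%.

16.4%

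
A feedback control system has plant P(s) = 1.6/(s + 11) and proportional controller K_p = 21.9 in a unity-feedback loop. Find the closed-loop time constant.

τ = 0.0217 s

Closed-loop transfer function: T(s) = K_p·P(s)/(1 + K_p·P(s)) = 35.04/(s + 11 + 35.04) = 35.04/(s + 46.04).
Time constant τ = 1/46.04 = 0.0217 s.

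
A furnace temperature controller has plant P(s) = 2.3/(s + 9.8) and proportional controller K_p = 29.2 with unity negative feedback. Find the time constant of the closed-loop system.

Closed-loop transfer function: T(s) = K_p·P(s)/(1 + K_p·P(s)) = 67.16/(s + 9.8 + 67.16) = 67.16/(s + 76.96).
Time constant τ = 1/76.96 = 0.013 s.

τ = 0.013 s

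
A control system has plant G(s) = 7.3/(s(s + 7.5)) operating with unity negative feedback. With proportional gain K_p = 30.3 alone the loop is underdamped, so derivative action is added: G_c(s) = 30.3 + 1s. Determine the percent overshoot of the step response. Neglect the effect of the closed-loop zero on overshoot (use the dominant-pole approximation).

16.5%

Forward path: (30.3 + 1s)·7.3/(s(s+7.5)). The closed-loop characteristic equation is s² + (7.5 + 7.3·1)s + 7.3·30.3 = 0.
That is s² + 14.8s + 221.2 = 0, so ω_n = 14.87 rad/s and ζ = 14.8/(2·14.87) = 0.4976.
%OS = 100·exp(−πζ/√(1−ζ²)) = 16.5%.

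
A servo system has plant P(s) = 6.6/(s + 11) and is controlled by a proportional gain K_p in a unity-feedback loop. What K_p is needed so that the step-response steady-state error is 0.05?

Steady-state error for a unit step on this type-0 loop is 1/(1 + K_p·P(0)).
P(0) = 0.6. Require 1/(1 + K_p·0.6) = 0.05, so 1 + 0.6·K_p = 20.
K_p = (20 − 1)/0.6 = 31.7.

K_p = 31.7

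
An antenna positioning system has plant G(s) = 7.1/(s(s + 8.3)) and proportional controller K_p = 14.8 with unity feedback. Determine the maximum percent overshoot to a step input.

Closed-loop characteristic equation: s² + 8.3s + 105.1 = 0, so ω_n = 10.25 rad/s and ζ = 8.3/(2·10.25) = 0.4048.
%OS = 100·exp(−πζ/√(1−ζ²)) = 100·exp(−π·0.4048/√0.8361) = 24.9%.

24.9%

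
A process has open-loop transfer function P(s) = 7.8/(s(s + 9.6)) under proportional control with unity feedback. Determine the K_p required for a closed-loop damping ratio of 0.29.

Closed-loop characteristic equation: s² + 9.6s + K_p·7.8 = 0.
So ω_n = √(7.8K_p) and 2ζω_n = 9.6, giving ζ = 9.6/(2√(7.8K_p)).
Setting ζ = 0.29: √(7.8K_p) = 9.6/(2·0.29) = 16.55, so K_p = 274/7.8 = 35.1.

K_p = 35.1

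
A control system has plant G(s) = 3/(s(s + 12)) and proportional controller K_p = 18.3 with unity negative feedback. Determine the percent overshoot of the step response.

1.31%

Closed-loop characteristic equation: s² + 12s + 54.9 = 0, so ω_n = 7.409 rad/s and ζ = 12/(2·7.409) = 0.8098.
%OS = 100·exp(−πζ/√(1−ζ²)) = 100·exp(−π·0.8098/√0.3443) = 1.31%.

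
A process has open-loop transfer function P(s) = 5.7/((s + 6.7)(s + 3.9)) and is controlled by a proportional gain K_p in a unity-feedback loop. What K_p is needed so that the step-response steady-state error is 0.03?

For a type-0 loop with proportional control, e_ss = 1/(1 + K_p·P(0)).
P(0) = 0.2181. Require 1/(1 + K_p·0.2181) = 0.03, so 1 + 0.2181·K_p = 33.33.
K_p = (33.33 − 1)/0.2181 = 148.

K_p = 148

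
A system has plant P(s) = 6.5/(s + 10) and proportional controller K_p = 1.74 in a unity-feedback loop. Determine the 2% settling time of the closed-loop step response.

Closed-loop transfer function: T(s) = K_p·P(s)/(1 + K_p·P(s)) = 11.31/(s + 10 + 11.31) = 11.31/(s + 21.31).
Time constant τ = 1/21.31 = 0.04693 s, so the 2% settling time is about 4τ = 0.188 s.

T_s ≈ 0.188 s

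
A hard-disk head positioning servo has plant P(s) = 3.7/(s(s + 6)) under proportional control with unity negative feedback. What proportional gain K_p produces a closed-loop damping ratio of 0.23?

K_p = 46

Closed-loop characteristic equation: s² + 6s + K_p·3.7 = 0.
So ω_n = √(3.7K_p) and 2ζω_n = 6, giving ζ = 6/(2√(3.7K_p)).
Setting ζ = 0.23: √(3.7K_p) = 6/(2·0.23) = 13.04, so K_p = 170.1/3.7 = 46.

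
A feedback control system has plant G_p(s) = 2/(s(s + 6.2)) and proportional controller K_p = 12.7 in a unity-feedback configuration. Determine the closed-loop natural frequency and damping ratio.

The closed-loop denominator is s(s+6.2) + 12.7·2 = s² + 6.2s + 25.4.
So ω_n² = 25.4 ⇒ ω_n = 5.04 rad/s, and ζ = 6.2/(2ω_n) = 0.615.

ω_n = 5.04 rad/s, ζ = 0.615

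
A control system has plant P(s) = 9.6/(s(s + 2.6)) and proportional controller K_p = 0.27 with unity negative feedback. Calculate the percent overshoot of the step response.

Closed-loop characteristic equation: s² + 2.6s + 2.592 = 0, so ω_n = 1.61 rad/s and ζ = 2.6/(2·1.61) = 0.8075.
%OS = 100·exp(−πζ/√(1−ζ²)) = 100·exp(−π·0.8075/√0.348) = 1.36%.

1.36%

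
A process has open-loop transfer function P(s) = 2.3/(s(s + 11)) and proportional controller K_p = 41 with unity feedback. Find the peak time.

T_p = 0.393 s

From 1 + K_pP(s) = 0: s² + 11s + 94.3 = 0 ⇒ ω_n = 9.711, ζ = 0.5664.
Damped frequency ω_d = ω_n√(1−ζ²) = 8.003 rad/s, so peak time T_p = π/ω_d = 0.393 s.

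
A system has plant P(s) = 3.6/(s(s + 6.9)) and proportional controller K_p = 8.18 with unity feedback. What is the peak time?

T_p = 0.75 s

From 1 + K_pP(s) = 0: s² + 6.9s + 29.45 = 0 ⇒ ω_n = 5.427, ζ = 0.6358.
Damped frequency ω_d = ω_n√(1−ζ²) = 4.189 rad/s, so peak time T_p = π/ω_d = 0.75 s.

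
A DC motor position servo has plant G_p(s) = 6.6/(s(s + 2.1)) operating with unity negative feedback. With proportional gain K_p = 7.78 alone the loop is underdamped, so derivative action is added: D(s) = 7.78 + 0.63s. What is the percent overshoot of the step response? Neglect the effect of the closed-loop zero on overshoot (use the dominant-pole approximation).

21.8%

Forward path: (7.78 + 0.63s)·6.6/(s(s+2.1)). The closed-loop characteristic equation is s² + (2.1 + 6.6·0.63)s + 6.6·7.78 = 0.
That is s² + 6.258s + 51.35 = 0, so ω_n = 7.166 rad/s and ζ = 6.258/(2·7.166) = 0.4367.
%OS = 100·exp(−πζ/√(1−ζ²)) = 21.8%.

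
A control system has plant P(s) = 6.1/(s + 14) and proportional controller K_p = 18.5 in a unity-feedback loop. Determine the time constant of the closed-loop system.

Closed-loop transfer function: T(s) = K_p·P(s)/(1 + K_p·P(s)) = 112.8/(s + 14 + 112.8) = 112.8/(s + 126.8).
Time constant τ = 1/126.8 = 0.00788 s.

τ = 0.00788 s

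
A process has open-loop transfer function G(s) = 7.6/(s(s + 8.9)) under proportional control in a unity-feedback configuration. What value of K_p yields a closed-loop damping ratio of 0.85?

Closed-loop characteristic equation: s² + 8.9s + K_p·7.6 = 0.
So ω_n = √(7.6K_p) and 2ζω_n = 8.9, giving ζ = 8.9/(2√(7.6K_p)).
Setting ζ = 0.85: √(7.6K_p) = 8.9/(2·0.85) = 5.235, so K_p = 27.41/7.6 = 3.61.

K_p = 3.61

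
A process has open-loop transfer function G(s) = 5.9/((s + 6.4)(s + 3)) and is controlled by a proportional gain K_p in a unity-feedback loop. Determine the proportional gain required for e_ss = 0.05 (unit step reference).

The loop is type 0, so e_ss(step) = 1/(1 + K_pos) with K_pos = K_p·G(0).
G(0) = 0.3073. Require 1/(1 + K_p·0.3073) = 0.05, so 1 + 0.3073·K_p = 20.
K_p = (20 − 1)/0.3073 = 61.8.

K_p = 61.8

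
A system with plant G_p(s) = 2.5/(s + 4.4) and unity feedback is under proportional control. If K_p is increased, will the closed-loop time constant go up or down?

decrease

Closed-loop pole is at s = −(4.4+K_p·2.5); larger K_p moves it further left, so τ = 1/(4.4+K_p·2.5) decreases.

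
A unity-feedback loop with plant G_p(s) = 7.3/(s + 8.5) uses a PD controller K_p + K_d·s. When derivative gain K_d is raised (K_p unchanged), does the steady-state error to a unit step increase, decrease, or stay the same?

unchanged

At s = 0 the derivative term contributes nothing: C(0) = K_p regardless of K_d, so K_pos = K_p·G_p(0) and e_ss are unchanged.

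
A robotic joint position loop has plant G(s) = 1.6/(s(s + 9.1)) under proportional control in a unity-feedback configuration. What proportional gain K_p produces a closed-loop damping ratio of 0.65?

Closed-loop characteristic equation: s² + 9.1s + K_p·1.6 = 0.
So ω_n = √(1.6K_p) and 2ζω_n = 9.1, giving ζ = 9.1/(2√(1.6K_p)).
Setting ζ = 0.65: √(1.6K_p) = 9.1/(2·0.65) = 7, so K_p = 49/1.6 = 30.6.

K_p = 30.6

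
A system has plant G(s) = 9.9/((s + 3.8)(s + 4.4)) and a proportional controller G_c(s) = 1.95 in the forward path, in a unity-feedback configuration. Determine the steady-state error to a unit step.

0.464

The loop is type 0. Static position error constant K_pos = G_c(0)·G(0) = 1.95·0.5921 = 1.155.
Steady-state error to a unit step: e_ss = 1/(1+K_pos) = 1/2.155 = 0.464.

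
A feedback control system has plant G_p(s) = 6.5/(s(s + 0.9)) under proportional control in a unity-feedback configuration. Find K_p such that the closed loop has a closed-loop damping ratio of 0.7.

K_p = 0.0636

Closed-loop characteristic equation: s² + 0.9s + K_p·6.5 = 0.
So ω_n = √(6.5K_p) and 2ζω_n = 0.9, giving ζ = 0.9/(2√(6.5K_p)).
Setting ζ = 0.7: √(6.5K_p) = 0.9/(2·0.7) = 0.6429, so K_p = 0.4133/6.5 = 0.0636.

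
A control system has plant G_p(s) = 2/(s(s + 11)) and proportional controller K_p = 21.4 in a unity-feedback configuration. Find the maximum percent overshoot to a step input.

0.762%

Closed-loop characteristic equation: s² + 11s + 42.8 = 0, so ω_n = 6.542 rad/s and ζ = 11/(2·6.542) = 0.8407.
%OS = 100·exp(−πζ/√(1−ζ²)) = 100·exp(−π·0.8407/√0.2932) = 0.762%.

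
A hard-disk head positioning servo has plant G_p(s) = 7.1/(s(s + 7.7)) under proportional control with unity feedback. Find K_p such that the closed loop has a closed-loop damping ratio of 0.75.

K_p = 3.71

Closed-loop characteristic equation: s² + 7.7s + K_p·7.1 = 0.
So ω_n = √(7.1K_p) and 2ζω_n = 7.7, giving ζ = 7.7/(2√(7.1K_p)).
Setting ζ = 0.75: √(7.1K_p) = 7.7/(2·0.75) = 5.133, so K_p = 26.35/7.1 = 3.71.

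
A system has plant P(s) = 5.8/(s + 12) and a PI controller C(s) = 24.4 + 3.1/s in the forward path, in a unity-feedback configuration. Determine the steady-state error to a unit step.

0

The open loop C(s)P(s) has a pole at the origin (type 1), so the static position error constant is infinite and e_ss = 1/(1+∞) = 0.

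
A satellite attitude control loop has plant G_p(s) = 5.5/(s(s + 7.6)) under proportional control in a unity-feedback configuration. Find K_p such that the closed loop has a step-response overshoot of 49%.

K_p = 53.5

From %OS = 100·exp(−πζ/√(1−ζ²)) = 49%, ζ = −ln(0.49)/√(π²+ln²(0.49)) = 0.2214.
Characteristic equation s² + 7.6s + 5.5K_p = 0 gives ζ = 7.6/(2√(5.5K_p)).
Setting ζ = 0.2214: √(5.5K_p) = 7.6/(2·0.2214) = 17.16, so K_p = 294.5/5.5 = 53.5.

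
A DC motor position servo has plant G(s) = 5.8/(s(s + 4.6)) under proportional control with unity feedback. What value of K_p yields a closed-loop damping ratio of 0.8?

Closed-loop characteristic equation: s² + 4.6s + K_p·5.8 = 0.
So ω_n = √(5.8K_p) and 2ζω_n = 4.6, giving ζ = 4.6/(2√(5.8K_p)).
Setting ζ = 0.8: √(5.8K_p) = 4.6/(2·0.8) = 2.875, so K_p = 8.266/5.8 = 1.43.

K_p = 1.43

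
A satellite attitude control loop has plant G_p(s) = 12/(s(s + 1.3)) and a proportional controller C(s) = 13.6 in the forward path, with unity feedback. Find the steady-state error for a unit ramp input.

The loop has one pole at the origin (type 1). Velocity error constant K_v = lim_{s→0} s·C(s)G_p(s) = 13.6·12/1.3 = 125.5.
Steady-state error to a unit ramp: e_ss = 1/K_v = 0.00797.

0.00797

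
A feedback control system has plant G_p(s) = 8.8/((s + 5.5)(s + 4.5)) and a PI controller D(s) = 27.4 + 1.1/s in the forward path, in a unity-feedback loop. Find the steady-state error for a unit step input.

0

The open loop D(s)G_p(s) has a pole at the origin (type 1), so the static position error constant is infinite and e_ss = 1/(1+∞) = 0.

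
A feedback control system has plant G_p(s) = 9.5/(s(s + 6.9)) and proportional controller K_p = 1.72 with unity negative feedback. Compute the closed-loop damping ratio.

With unity feedback the closed-loop characteristic equation is s² + 6.9s + 1.72·9.5 = s² + 6.9s + 16.34 = 0.
So ω_n² = 16.34 ⇒ ω_n = 4.042 rad/s, and ζ = 6.9/(2ω_n) = 0.853.

ζ = 0.853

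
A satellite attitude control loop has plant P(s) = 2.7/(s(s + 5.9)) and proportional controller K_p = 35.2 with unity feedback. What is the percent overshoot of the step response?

From 1 + K_pP(s) = 0: s² + 5.9s + 95.04 = 0 ⇒ ω_n = 9.749, ζ = 0.3026.
%OS = 100·exp(−πζ/√(1−ζ²)) = 100·exp(−π·0.3026/√0.9084) = 36.9%.

36.9%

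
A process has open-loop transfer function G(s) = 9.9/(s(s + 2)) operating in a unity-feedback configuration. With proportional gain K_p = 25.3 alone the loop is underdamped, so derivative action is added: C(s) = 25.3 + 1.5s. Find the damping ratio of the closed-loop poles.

ζ = 0.532

Forward path: (25.3 + 1.5s)·9.9/(s(s+2)). The closed-loop characteristic equation is s² + (2 + 9.9·1.5)s + 9.9·25.3 = 0.
That is s² + 16.85s + 250.5 = 0, so ω_n = 15.83 rad/s and ζ = 16.85/(2·15.83) = 0.5323.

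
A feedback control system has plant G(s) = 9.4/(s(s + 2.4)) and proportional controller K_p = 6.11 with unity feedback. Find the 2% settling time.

T_s ≈ 3.33 s

Closed-loop characteristic equation: s² + 2.4s + 57.43 = 0, so ω_n = 7.579 rad/s and ζ = 2.4/(2·7.579) = 0.1583.
2% settling time T_s ≈ 4/(ζω_n) = 4/1.2 = 3.33 s.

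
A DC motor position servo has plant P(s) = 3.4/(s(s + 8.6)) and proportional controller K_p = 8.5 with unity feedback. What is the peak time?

T_p = 0.974 s

Closed-loop characteristic equation: s² + 8.6s + 28.9 = 0, so ω_n = 5.376 rad/s and ζ = 8.6/(2·5.376) = 0.7999.
Damped frequency ω_d = ω_n√(1−ζ²) = 3.226 rad/s, so peak time T_p = π/ω_d = 0.974 s.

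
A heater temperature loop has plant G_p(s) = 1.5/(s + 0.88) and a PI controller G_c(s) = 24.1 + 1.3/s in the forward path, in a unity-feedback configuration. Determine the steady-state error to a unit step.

0

The open loop G_c(s)G_p(s) has a pole at the origin (type 1), so the static position error constant is infinite and e_ss = 1/(1+∞) = 0.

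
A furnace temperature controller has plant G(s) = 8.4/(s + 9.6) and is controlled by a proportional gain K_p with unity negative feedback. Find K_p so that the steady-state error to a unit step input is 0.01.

K_p = 113

For a type-0 loop with proportional control, e_ss = 1/(1 + K_p·G(0)).
G(0) = 0.875. Require 1/(1 + K_p·0.875) = 0.01, so 1 + 0.875·K_p = 100.
K_p = (100 − 1)/0.875 = 113.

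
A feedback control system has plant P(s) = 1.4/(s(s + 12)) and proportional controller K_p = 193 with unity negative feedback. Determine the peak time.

The closed-loop denominator s² + 12s + 270.2 gives ω_n = √270.2 = 16.44 and ζ = 12/(2ω_n) = 0.365.
Damped frequency ω_d = ω_n√(1−ζ²) = 15.3 rad/s, so peak time T_p = π/ω_d = 0.205 s.

T_p = 0.205 s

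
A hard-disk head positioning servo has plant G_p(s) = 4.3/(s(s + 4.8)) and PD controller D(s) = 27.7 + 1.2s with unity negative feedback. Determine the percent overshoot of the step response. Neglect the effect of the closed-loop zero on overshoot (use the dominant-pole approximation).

Forward path: (27.7 + 1.2s)·4.3/(s(s+4.8)). The closed-loop characteristic equation is s² + (4.8 + 4.3·1.2)s + 4.3·27.7 = 0.
That is s² + 9.96s + 119.1 = 0, so ω_n = 10.91 rad/s and ζ = 9.96/(2·10.91) = 0.4563.
%OS = 100·exp(−πζ/√(1−ζ²)) = 20%.

20%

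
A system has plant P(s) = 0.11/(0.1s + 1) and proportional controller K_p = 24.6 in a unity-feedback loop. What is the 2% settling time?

T_s ≈ 0.108 s

Closed loop: T(s) = K_p·P/(1+K_p·P) = 2.706/(0.1s + 1 + 2.706), with pole at s = −(1 + 2.706)/0.1 = −37.06.
τ = 1/37.06 = 0.02698 s, so 2% settling time ≈ 4τ = 0.108 s.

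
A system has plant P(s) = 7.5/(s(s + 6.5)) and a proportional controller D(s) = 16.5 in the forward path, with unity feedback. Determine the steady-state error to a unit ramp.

The loop has one pole at the origin (type 1). Velocity error constant K_v = lim_{s→0} s·D(s)P(s) = 16.5·7.5/6.5 = 19.04.
Steady-state error to a unit ramp: e_ss = 1/K_v = 0.0525.

0.0525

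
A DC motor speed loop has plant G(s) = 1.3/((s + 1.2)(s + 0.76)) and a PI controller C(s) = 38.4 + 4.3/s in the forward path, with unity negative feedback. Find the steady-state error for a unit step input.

0

The open loop C(s)G(s) has a pole at the origin (type 1), so the static position error constant is infinite and e_ss = 1/(1+∞) = 0.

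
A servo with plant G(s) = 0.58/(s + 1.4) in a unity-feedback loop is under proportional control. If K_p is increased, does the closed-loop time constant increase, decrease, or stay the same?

decrease

The closed-loop bandwidth 1.4+K_p·0.58 grows with K_p, so τ shrinks.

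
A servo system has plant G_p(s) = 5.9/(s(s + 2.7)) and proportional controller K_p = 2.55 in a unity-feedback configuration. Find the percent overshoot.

31.2%

From 1 + K_pG_p(s) = 0: s² + 2.7s + 15.04 = 0 ⇒ ω_n = 3.879, ζ = 0.348.
%OS = 100·exp(−πζ/√(1−ζ²)) = 100·exp(−π·0.348/√0.8789) = 31.2%.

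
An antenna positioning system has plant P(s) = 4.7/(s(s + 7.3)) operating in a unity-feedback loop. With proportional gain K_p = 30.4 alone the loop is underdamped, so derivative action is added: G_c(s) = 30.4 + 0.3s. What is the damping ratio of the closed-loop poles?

Forward path: (30.4 + 0.3s)·4.7/(s(s+7.3)). The closed-loop characteristic equation is s² + (7.3 + 4.7·0.3)s + 4.7·30.4 = 0.
That is s² + 8.71s + 142.9 = 0, so ω_n = 11.95 rad/s and ζ = 8.71/(2·11.95) = 0.3643.

ζ = 0.364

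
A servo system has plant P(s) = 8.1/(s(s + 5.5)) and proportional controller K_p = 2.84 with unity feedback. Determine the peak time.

From 1 + K_pP(s) = 0: s² + 5.5s + 23 = 0 ⇒ ω_n = 4.796, ζ = 0.5734.
Damped frequency ω_d = ω_n√(1−ζ²) = 3.93 rad/s, so peak time T_p = π/ω_d = 0.799 s.

T_p = 0.799 s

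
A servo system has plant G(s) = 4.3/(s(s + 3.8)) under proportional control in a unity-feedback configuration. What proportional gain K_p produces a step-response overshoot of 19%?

K_p = 3.84

From %OS = 100·exp(−πζ/√(1−ζ²)) = 19%, ζ = −ln(0.19)/√(π²+ln²(0.19)) = 0.4673.
Characteristic equation s² + 3.8s + 4.3K_p = 0 gives ζ = 3.8/(2√(4.3K_p)).
Setting ζ = 0.4673: √(4.3K_p) = 3.8/(2·0.4673) = 4.066, so K_p = 16.53/4.3 = 3.84.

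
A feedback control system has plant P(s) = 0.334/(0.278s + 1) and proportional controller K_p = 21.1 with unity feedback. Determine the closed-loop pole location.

Closed loop: T(s) = K_p·P/(1+K_p·P) = 7.047/(0.278s + 1 + 7.047), with pole at s = −(1 + 7.047)/0.278 = −28.95.

s = -28.95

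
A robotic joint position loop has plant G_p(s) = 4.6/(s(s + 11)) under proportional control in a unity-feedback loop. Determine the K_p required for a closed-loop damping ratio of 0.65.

Closed-loop characteristic equation: s² + 11s + K_p·4.6 = 0.
So ω_n = √(4.6K_p) and 2ζω_n = 11, giving ζ = 11/(2√(4.6K_p)).
Setting ζ = 0.65: √(4.6K_p) = 11/(2·0.65) = 8.462, so K_p = 71.6/4.6 = 15.6.

K_p = 15.6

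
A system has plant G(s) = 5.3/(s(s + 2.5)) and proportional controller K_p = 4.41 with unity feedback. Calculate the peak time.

The closed-loop denominator s² + 2.5s + 23.37 gives ω_n = √23.37 = 4.835 and ζ = 2.5/(2ω_n) = 0.2586.
Damped frequency ω_d = ω_n√(1−ζ²) = 4.67 rad/s, so peak time T_p = π/ω_d = 0.673 s.

T_p = 0.673 s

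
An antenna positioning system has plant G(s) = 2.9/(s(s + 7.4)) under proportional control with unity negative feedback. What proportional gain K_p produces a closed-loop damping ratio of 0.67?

Closed-loop characteristic equation: s² + 7.4s + K_p·2.9 = 0.
So ω_n = √(2.9K_p) and 2ζω_n = 7.4, giving ζ = 7.4/(2√(2.9K_p)).
Setting ζ = 0.67: √(2.9K_p) = 7.4/(2·0.67) = 5.522, so K_p = 30.5/2.9 = 10.5.

K_p = 10.5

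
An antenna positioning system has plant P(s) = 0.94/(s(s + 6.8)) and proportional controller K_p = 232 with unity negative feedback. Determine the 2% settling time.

Closed-loop characteristic equation: s² + 6.8s + 218.1 = 0, so ω_n = 14.77 rad/s and ζ = 6.8/(2·14.77) = 0.2302.
2% settling time T_s ≈ 4/(ζω_n) = 4/3.4 = 1.18 s.

T_s ≈ 1.18 s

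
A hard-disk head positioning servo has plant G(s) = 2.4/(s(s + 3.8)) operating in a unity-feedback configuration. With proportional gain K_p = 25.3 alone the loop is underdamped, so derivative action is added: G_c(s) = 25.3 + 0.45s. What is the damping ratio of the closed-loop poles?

Forward path: (25.3 + 0.45s)·2.4/(s(s+3.8)). The closed-loop characteristic equation is s² + (3.8 + 2.4·0.45)s + 2.4·25.3 = 0.
That is s² + 4.88s + 60.72 = 0, so ω_n = 7.792 rad/s and ζ = 4.88/(2·7.792) = 0.3131.

ζ = 0.313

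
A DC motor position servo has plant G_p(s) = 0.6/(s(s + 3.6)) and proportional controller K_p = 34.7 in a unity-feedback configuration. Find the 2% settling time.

T_s ≈ 2.22 s

From 1 + K_pG_p(s) = 0: s² + 3.6s + 20.82 = 0 ⇒ ω_n = 4.563, ζ = 0.3945.
2% settling time T_s ≈ 4/(ζω_n) = 4/1.8 = 2.22 s.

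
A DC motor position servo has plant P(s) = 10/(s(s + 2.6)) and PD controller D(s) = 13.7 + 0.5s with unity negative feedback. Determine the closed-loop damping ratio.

ζ = 0.325

Forward path: (13.7 + 0.5s)·10/(s(s+2.6)). The closed-loop characteristic equation is s² + (2.6 + 10·0.5)s + 10·13.7 = 0.
That is s² + 7.6s + 137 = 0, so ω_n = 11.7 rad/s and ζ = 7.6/(2·11.7) = 0.3247.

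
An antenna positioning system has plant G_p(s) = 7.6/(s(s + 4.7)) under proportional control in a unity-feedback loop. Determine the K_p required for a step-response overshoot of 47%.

K_p = 13.3

From %OS = 100·exp(−πζ/√(1−ζ²)) = 47%, ζ = −ln(0.47)/√(π²+ln²(0.47)) = 0.2337.
Characteristic equation s² + 4.7s + 7.6K_p = 0 gives ζ = 4.7/(2√(7.6K_p)).
Setting ζ = 0.2337: √(7.6K_p) = 4.7/(2·0.2337) = 10.06, so K_p = 101.1/7.6 = 13.3.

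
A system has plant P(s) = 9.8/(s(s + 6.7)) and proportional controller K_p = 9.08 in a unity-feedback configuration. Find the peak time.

T_p = 0.356 s

Closed-loop characteristic equation: s² + 6.7s + 88.98 = 0, so ω_n = 9.433 rad/s and ζ = 6.7/(2·9.433) = 0.3551.
Damped frequency ω_d = ω_n√(1−ζ²) = 8.818 rad/s, so peak time T_p = π/ω_d = 0.356 s.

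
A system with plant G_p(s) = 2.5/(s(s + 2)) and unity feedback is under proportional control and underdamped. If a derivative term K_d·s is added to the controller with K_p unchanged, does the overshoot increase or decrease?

The derivative term adds K·K_d to the s-coefficient of the characteristic equation, raising 2ζω_n while ω_n is unchanged; ζ increases, so overshoot decreases.

decrease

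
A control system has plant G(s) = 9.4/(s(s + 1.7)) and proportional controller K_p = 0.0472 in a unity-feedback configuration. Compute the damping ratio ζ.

ζ = 1.28

1 + K_p·G(s) = 0 gives s² + 1.7s + 0.4437 = 0.
Matching s² + 2ζω_n s + ω_n²: ω_n = √0.4437 = 0.6661 rad/s and 2ζω_n = 1.7, so ζ = 1.7/(2·0.6661) = 1.28.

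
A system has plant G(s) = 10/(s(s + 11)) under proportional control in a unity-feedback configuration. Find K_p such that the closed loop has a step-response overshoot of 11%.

K_p = 9.15

From %OS = 100·exp(−πζ/√(1−ζ²)) = 11%, ζ = −ln(0.11)/√(π²+ln²(0.11)) = 0.5749.
Characteristic equation s² + 11s + 10K_p = 0 gives ζ = 11/(2√(10K_p)).
Setting ζ = 0.5749: √(10K_p) = 11/(2·0.5749) = 9.567, so K_p = 91.53/10 = 9.15.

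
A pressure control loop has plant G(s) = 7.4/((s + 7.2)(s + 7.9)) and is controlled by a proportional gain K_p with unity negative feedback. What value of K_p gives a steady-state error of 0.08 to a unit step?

For a type-0 loop with proportional control, e_ss = 1/(1 + K_p·G(0)).
G(0) = 0.1301. Require 1/(1 + K_p·0.1301) = 0.08, so 1 + 0.1301·K_p = 12.5.
K_p = (12.5 − 1)/0.1301 = 88.4.

K_p = 88.4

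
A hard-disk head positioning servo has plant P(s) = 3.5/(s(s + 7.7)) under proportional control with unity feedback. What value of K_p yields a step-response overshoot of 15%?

K_p = 15.8

From %OS = 100·exp(−πζ/√(1−ζ²)) = 15%, ζ = −ln(0.15)/√(π²+ln²(0.15)) = 0.5169.
Characteristic equation s² + 7.7s + 3.5K_p = 0 gives ζ = 7.7/(2√(3.5K_p)).
Setting ζ = 0.5169: √(3.5K_p) = 7.7/(2·0.5169) = 7.448, so K_p = 55.47/3.5 = 15.8.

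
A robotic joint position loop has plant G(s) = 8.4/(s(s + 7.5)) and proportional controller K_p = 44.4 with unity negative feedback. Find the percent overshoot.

53.7%

Closed-loop characteristic equation: s² + 7.5s + 373 = 0, so ω_n = 19.31 rad/s and ζ = 7.5/(2·19.31) = 0.1942.
%OS = 100·exp(−πζ/√(1−ζ²)) = 100·exp(−π·0.1942/√0.9623) = 53.7%.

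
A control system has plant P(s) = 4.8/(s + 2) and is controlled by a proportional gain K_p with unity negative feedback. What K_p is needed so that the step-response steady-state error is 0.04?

K_p = 10

For a type-0 loop with proportional control, e_ss = 1/(1 + K_p·P(0)).
P(0) = 2.4. Require 1/(1 + K_p·2.4) = 0.04, so 1 + 2.4·K_p = 25.
K_p = (25 − 1)/2.4 = 10.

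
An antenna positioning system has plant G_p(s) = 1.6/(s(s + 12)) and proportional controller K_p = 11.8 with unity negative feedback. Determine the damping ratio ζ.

The closed-loop denominator is s(s+12) + 11.8·1.6 = s² + 12s + 18.88.
Matching s² + 2ζω_n s + ω_n²: ω_n = √18.88 = 4.345 rad/s and 2ζω_n = 12, so ζ = 12/(2·4.345) = 1.38.

ζ = 1.38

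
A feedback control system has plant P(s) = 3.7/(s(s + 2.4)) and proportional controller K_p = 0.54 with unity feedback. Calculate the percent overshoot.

From 1 + K_pP(s) = 0: s² + 2.4s + 1.998 = 0 ⇒ ω_n = 1.414, ζ = 0.849.
%OS = 100·exp(−πζ/√(1−ζ²)) = 100·exp(−π·0.849/√0.2793) = 0.643%.

0.643%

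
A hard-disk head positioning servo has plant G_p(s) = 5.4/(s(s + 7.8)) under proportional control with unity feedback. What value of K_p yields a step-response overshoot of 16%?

From %OS = 100·exp(−πζ/√(1−ζ²)) = 16%, ζ = −ln(0.16)/√(π²+ln²(0.16)) = 0.5039.
Characteristic equation s² + 7.8s + 5.4K_p = 0 gives ζ = 7.8/(2√(5.4K_p)).
Setting ζ = 0.5039: √(5.4K_p) = 7.8/(2·0.5039) = 7.74, so K_p = 59.91/5.4 = 11.1.

K_p = 11.1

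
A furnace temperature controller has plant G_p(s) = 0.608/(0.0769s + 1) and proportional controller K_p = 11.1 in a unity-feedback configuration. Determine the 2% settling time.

Closed loop: T(s) = K_p·G_p/(1+K_p·G_p) = 6.749/(0.0769s + 1 + 6.749), with pole at s = −(1 + 6.749)/0.0769 = −100.8.
τ = 1/100.8 = 0.009924 s, so 2% settling time ≈ 4τ = 0.0397 s.

T_s ≈ 0.0397 s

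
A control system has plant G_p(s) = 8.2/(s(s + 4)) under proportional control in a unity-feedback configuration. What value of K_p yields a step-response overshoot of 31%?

K_p = 4

From %OS = 100·exp(−πζ/√(1−ζ²)) = 31%, ζ = −ln(0.31)/√(π²+ln²(0.31)) = 0.3493.
Characteristic equation s² + 4s + 8.2K_p = 0 gives ζ = 4/(2√(8.2K_p)).
Setting ζ = 0.3493: √(8.2K_p) = 4/(2·0.3493) = 5.725, so K_p = 32.78/8.2 = 4.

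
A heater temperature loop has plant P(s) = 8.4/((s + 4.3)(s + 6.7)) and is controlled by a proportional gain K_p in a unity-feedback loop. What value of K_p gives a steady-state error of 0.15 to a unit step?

Steady-state error for a unit step on this type-0 loop is 1/(1 + K_p·P(0)).
P(0) = 0.2916. Require 1/(1 + K_p·0.2916) = 0.15, so 1 + 0.2916·K_p = 6.667.
K_p = (6.667 − 1)/0.2916 = 19.4.

K_p = 19.4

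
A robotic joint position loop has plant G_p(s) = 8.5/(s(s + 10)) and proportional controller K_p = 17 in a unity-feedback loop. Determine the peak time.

T_p = 0.287 s

The closed-loop denominator s² + 10s + 144.5 gives ω_n = √144.5 = 12.02 and ζ = 10/(2ω_n) = 0.4159.
Damped frequency ω_d = ω_n√(1−ζ²) = 10.93 rad/s, so peak time T_p = π/ω_d = 0.287 s.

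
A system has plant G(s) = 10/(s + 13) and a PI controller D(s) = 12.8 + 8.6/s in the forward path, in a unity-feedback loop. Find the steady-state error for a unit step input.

The open loop D(s)G(s) has a pole at the origin (type 1), so the static position error constant is infinite and e_ss = 1/(1+∞) = 0.

0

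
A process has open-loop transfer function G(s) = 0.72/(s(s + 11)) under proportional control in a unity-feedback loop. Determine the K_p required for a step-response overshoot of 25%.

From %OS = 100·exp(−πζ/√(1−ζ²)) = 25%, ζ = −ln(0.25)/√(π²+ln²(0.25)) = 0.4037.
Characteristic equation s² + 11s + 0.72K_p = 0 gives ζ = 11/(2√(0.72K_p)).
Setting ζ = 0.4037: √(0.72K_p) = 11/(2·0.4037) = 13.62, so K_p = 185.6/0.72 = 258.

K_p = 258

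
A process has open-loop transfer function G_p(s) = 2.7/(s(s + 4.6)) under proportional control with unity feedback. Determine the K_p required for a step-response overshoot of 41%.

K_p = 26.3

From %OS = 100·exp(−πζ/√(1−ζ²)) = 41%, ζ = −ln(0.41)/√(π²+ln²(0.41)) = 0.273.
Characteristic equation s² + 4.6s + 2.7K_p = 0 gives ζ = 4.6/(2√(2.7K_p)).
Setting ζ = 0.273: √(2.7K_p) = 4.6/(2·0.273) = 8.424, so K_p = 70.97/2.7 = 26.3.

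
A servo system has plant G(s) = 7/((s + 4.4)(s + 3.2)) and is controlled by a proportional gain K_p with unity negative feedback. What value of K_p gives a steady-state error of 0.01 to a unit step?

The loop is type 0, so e_ss(step) = 1/(1 + K_pos) with K_pos = K_p·G(0).
G(0) = 0.4972. Require 1/(1 + K_p·0.4972) = 0.01, so 1 + 0.4972·K_p = 100.
K_p = (100 − 1)/0.4972 = 199.

K_p = 199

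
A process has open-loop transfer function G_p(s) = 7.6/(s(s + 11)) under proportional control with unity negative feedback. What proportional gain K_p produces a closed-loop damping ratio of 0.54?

Closed-loop characteristic equation: s² + 11s + K_p·7.6 = 0.
So ω_n = √(7.6K_p) and 2ζω_n = 11, giving ζ = 11/(2√(7.6K_p)).
Setting ζ = 0.54: √(7.6K_p) = 11/(2·0.54) = 10.19, so K_p = 103.7/7.6 = 13.6.

K_p = 13.6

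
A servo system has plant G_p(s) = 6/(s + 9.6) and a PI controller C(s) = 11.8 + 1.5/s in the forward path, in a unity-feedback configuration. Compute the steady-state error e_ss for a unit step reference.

The open loop C(s)G_p(s) has a pole at the origin (type 1), so the static position error constant is infinite and e_ss = 1/(1+∞) = 0.

0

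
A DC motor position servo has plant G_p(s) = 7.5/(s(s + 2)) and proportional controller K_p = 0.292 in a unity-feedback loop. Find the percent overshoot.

5.61%

The closed-loop denominator s² + 2s + 2.19 gives ω_n = √2.19 = 1.48 and ζ = 2/(2ω_n) = 0.6757.
%OS = 100·exp(−πζ/√(1−ζ²)) = 100·exp(−π·0.6757/√0.5434) = 5.61%.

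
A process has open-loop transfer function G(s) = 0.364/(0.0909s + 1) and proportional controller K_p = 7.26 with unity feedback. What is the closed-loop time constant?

τ = 0.025 s

Closed loop: T(s) = K_p·G/(1+K_p·G) = 2.643/(0.0909s + 1 + 2.643), with pole at s = −(1 + 2.643)/0.0909 = −40.07.
Closed-loop time constant τ = 1/40.07 = 0.025 s.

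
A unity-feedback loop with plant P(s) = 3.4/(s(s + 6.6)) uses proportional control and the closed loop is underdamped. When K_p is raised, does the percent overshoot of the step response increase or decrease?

increase

Characteristic equation s² + 6.6s + K_p·3.4 = 0: raising K_p raises ω_n while 2ζω_n = 6.6 is fixed, so ζ falls and overshoot grows.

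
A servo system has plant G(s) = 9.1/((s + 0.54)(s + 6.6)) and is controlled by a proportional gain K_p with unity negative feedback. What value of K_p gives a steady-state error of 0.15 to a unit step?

K_p = 2.22

The loop is type 0, so e_ss(step) = 1/(1 + K_pos) with K_pos = K_p·G(0).
G(0) = 2.553. Require 1/(1 + K_p·2.553) = 0.15, so 1 + 2.553·K_p = 6.667.
K_p = (6.667 − 1)/2.553 = 2.22.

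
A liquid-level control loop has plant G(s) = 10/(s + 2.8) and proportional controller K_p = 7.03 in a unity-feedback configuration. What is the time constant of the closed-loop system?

Closed-loop transfer function: T(s) = K_p·G(s)/(1 + K_p·G(s)) = 70.3/(s + 2.8 + 70.3) = 70.3/(s + 73.1).
Time constant τ = 1/73.1 = 0.0137 s.

τ = 0.0137 s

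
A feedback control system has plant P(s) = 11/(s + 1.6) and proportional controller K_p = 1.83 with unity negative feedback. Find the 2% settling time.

T_s ≈ 0.184 s

Closed-loop transfer function: T(s) = K_p·P(s)/(1 + K_p·P(s)) = 20.13/(s + 1.6 + 20.13) = 20.13/(s + 21.73).
Time constant τ = 1/21.73 = 0.04602 s, so the 2% settling time is about 4τ = 0.184 s.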